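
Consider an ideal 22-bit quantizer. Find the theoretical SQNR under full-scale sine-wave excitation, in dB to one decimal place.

134.2 dB

SNR ≈ 6.02·N + 1.76 dB = 6.02·22 + 1.76 = 134.20 dB.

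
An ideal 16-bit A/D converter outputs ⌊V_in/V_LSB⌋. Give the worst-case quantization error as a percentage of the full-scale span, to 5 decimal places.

0.00153 %

Truncating → worst-case error = 1 LSB = V_FS/2^16, so 100/65536 = 0.00152588 % of full scale.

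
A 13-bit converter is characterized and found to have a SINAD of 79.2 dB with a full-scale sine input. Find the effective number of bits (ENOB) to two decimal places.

12.86 bits

ENOB = (SINAD − 1.76) / 6.02 = (79.2 − 1.76)/6.02 = 12.864.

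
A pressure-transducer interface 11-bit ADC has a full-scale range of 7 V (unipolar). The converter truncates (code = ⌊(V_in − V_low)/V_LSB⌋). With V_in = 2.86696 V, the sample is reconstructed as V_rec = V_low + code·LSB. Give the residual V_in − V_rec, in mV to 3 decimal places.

LSB = 7/2^11 = 3.418 mV.
(V_in − V_low)/LSB = (2.86696 − 0)/0.00341797 = 838.7906 → code 838 (floor).
Reconstructed: 2.8642578 V.
V_in − V_rec = 0.00270219 V = 2.702 mV.

2.702 mV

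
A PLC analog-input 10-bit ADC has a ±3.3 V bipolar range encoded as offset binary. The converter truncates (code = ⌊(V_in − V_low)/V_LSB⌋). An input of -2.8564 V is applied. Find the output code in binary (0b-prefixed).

code 0b1000100 (decimal 68)

With 1024 levels over 6.6 V, one step is 6.445 mV.
(-2.8564 − (−3.3)) / 0.00644531 = 68.825 LSBs.
⌊·⌋(68.825) = 68.
In binary (0b-prefixed): 0b1000100.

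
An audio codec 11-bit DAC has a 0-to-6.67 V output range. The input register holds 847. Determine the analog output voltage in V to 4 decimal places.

2.7585 V

LSB = 6.67 V / 2^11 = 3.257 mV.
V_out = 0 + 847 × 0.00325684 V = 2.75854 V.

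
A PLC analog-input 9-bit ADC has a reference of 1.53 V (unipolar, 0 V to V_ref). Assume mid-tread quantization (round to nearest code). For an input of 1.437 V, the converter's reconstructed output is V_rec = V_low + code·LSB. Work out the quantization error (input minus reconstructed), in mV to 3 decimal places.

-0.363 mV

LSB = 1.53/2^9 = 2.988 mV.
Scaled input = 480.8784 LSBs, so code = 481.
Code 481 maps back to 0 + 481×0.00298828 V = 1.4373633 V.
Error = 1.437 − 1.4373633 = -0.000363281 V = -0.363 mV.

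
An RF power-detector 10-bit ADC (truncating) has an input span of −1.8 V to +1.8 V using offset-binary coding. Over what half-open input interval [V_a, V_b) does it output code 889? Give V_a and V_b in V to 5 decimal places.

[1.32539 V, 1.32891 V)

LSB = 3.6/2^10 = 3.516 mV.
V_a = V_low + 889·LSB = 1.32539 V; V_b = V_low + 890·LSB = 1.32891 V.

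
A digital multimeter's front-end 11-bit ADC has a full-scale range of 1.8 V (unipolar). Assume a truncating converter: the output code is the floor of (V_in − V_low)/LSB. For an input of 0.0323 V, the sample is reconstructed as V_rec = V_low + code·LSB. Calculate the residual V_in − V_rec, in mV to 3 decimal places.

One LSB is 1.8 V / 2048 = 0.879 mV.
(V_in − V_low)/LSB = (0.0323 − 0)/0.000878906 = 36.7502 → code 36 (floor).
Reconstructed: 0.031640625 V.
Difference: 0.000659375 V → 0.659 mV.

0.659 mV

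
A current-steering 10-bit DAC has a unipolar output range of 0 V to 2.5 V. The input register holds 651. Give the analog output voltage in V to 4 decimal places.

1.5894 V

LSB = 2.5 V / 2^10 = 2.441 mV.
V_out = 0 + 651 × 0.00244141 V = 1.58936 V.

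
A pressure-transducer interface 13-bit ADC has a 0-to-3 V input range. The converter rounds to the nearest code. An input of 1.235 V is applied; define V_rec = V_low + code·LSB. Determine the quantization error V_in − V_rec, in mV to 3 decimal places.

0.137 mV

One LSB is 3 V / 8192 = 366.21 µV.
(1.235 − 0)/0.000366211 = 3372.3733; round gives code 3372.
Reconstructed: 1.2348633 V.
Difference: 0.000136719 V → 0.137 mV.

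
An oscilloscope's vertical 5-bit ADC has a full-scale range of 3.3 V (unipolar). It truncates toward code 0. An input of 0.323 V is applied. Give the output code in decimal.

code 3

LSB = 3.3 V / 32 = 103.125 mV.
Input sits at 3.132 steps above V_low.
So the output code is 3.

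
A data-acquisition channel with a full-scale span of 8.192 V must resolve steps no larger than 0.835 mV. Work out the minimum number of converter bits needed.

14 bits

Number of steps required ≥ 8.192 V / 0.835 mV = 9810.78.
Need 2^N ≥ 9810.78; 2^13 = 8192, 2^14 = 16384.
Minimum N = 14.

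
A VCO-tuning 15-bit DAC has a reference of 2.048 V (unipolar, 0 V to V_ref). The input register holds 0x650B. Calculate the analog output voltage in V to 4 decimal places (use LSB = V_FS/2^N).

LSB = 2.048 V / 2^15 = 62.50 µV.
Code 0x650B = 25867 decimal.
V_out = 0 + 25867 × 6.25e-05 V = 1.61669 V.

1.6167 V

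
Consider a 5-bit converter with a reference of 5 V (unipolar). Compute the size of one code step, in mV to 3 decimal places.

156.250 mV

Full-scale span = 5 V.
LSB = 5 / 2^5 = 5 / 32 = 0.15625 V = 156.250 mV.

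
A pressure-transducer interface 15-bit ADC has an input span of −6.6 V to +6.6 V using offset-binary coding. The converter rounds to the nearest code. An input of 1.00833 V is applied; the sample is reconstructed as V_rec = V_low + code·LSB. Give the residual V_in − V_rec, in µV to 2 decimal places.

41.43 µV

Step size: 13.2 V ÷ 2^15 = 402.83 µV.
Scaled input = 18887.1028 LSBs, so code = 18887.
Reconstructed: 1.0082886 V.
Difference: 4.14258e-05 V → 41.43 µV.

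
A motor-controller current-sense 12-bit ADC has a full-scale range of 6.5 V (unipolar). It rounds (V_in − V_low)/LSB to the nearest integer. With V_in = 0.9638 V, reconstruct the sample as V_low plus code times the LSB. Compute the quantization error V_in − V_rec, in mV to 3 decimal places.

Step size: 6.5 V ÷ 2^12 = 1.587 mV.
Scaled input = 607.3423 LSBs, so code = 607.
Reconstructed: 0.96325684 V.
V_in − V_rec = 0.000543164 V = 0.543 mV.

0.543 mV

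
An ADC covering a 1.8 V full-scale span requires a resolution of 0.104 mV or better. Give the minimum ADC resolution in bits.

15 bits

Number of steps required ≥ 1.8 V / 0.104 mV = 17307.69.
Need 2^N ≥ 17307.69; 2^14 = 16384, 2^15 = 32768.
Minimum N = 15.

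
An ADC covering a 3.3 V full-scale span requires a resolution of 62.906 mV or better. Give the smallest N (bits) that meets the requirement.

Number of steps required ≥ 3.3 V / 62.906 mV = 52.46.
Need 2^N ≥ 52.46; 2^5 = 32, 2^6 = 64.
Minimum N = 6.

6 bits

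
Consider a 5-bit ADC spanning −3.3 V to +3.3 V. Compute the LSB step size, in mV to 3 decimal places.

206.250 mV

Full-scale span = 6.6 V.
LSB = 6.6 / 2^5 = 6.6 / 32 = 0.20625 V = 206.250 mV.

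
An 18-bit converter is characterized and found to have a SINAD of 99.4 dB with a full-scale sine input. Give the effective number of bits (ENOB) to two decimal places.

ENOB = (SINAD − 1.76) / 6.02 = (99.4 − 1.76)/6.02 = 16.219.

16.22 bits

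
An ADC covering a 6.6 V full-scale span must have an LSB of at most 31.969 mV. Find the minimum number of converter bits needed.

Number of steps required ≥ 6.6 V / 31.969 mV = 206.45.
Need 2^N ≥ 206.45; 2^7 = 128, 2^8 = 256.
Minimum N = 8.

8 bits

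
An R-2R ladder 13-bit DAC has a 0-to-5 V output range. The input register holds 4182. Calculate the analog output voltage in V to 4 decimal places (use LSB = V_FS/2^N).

LSB = 5 V / 2^13 = 0.610 mV.
V_out = 0 + 4182 × 0.000610352 V = 2.55249 V.

2.5525 V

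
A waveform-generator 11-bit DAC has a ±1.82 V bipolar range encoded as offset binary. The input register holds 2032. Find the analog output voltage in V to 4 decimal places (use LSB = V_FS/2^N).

LSB = 3.64 V / 2^11 = 1.777 mV.
V_out = (−1.82) + 2032 × 0.00177734 V = 1.79156 V.

1.7916 V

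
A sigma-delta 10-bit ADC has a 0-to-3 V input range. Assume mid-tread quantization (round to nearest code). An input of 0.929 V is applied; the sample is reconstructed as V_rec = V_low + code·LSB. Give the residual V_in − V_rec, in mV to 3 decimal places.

Step size: 3 V ÷ 2^10 = 2.930 mV.
(V_in − V_low)/LSB = (0.929 − 0)/0.00292969 = 317.0987 → code 317 (round).
Reconstructed: 0.92871094 V.
Error = 0.929 − 0.92871094 = 0.000289062 V = 0.289 mV.

0.289 mV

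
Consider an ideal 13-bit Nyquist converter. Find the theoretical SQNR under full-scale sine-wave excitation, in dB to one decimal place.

SNR ≈ 6.02·N + 1.76 dB = 6.02·13 + 1.76 = 80.02 dB.

80.0 dB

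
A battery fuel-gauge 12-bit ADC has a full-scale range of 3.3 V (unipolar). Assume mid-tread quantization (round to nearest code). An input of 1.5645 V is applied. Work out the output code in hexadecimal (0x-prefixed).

Full-scale span = 3.3 V; LSB = 3.3/2^12 = 0.806 mV.
Input sits at 1941.876 steps above V_low.
So the output code is 1942.
In hexadecimal (0x-prefixed): 0x796.

code 0x796 (decimal 1942)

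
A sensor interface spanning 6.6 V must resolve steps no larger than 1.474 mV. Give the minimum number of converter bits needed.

Number of steps required ≥ 6.6 V / 1.474 mV = 4477.61.
Need 2^N ≥ 4477.61; 2^12 = 4096, 2^13 = 8192.
Minimum N = 13.

13 bits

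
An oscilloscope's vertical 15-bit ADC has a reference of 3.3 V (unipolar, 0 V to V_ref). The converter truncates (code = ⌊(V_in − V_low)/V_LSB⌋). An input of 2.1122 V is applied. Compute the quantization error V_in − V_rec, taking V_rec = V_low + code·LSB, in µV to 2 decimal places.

One LSB is 3.3 V / 32768 = 100.71 µV.
(V_in − V_low)/LSB = (2.1122 − 0)/0.000100708 = 20973.5059 → code 20973 (floor).
V_rec = 0 + 20973·0.000100708 = 2.112149 V.
V_in − V_rec = 5.09521e-05 V = 50.95 µV.

50.95 µV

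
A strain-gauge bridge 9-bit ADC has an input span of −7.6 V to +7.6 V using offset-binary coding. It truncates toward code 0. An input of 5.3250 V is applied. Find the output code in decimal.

With 512 levels over 15.2 V, one step is 29.688 mV.
Input sits at 435.368 steps above V_low.
Floor → code 435.

code 435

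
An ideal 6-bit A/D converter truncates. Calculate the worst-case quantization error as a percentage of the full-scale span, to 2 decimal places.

1.56 %

Truncating → worst-case error = 1 LSB = V_FS/2^6, so 100/64 = 1.5625 % of full scale.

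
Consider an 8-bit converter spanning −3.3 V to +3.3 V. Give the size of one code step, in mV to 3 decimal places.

Full-scale span = 6.6 V.
LSB = 6.6 / 2^8 = 6.6 / 256 = 0.0257812 V = 25.781 mV.

25.781 mV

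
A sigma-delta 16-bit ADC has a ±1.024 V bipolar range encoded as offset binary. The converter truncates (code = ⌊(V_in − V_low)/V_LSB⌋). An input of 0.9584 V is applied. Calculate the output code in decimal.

code 63436

Full-scale span = 2.048 V; LSB = 2.048/2^16 = 31.25 µV.
Input sits at 63436.800 steps above V_low.
Floor → code 63436.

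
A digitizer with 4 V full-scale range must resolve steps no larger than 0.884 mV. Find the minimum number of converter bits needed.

Number of steps required ≥ 4 V / 0.884 mV = 4524.89.
Need 2^N ≥ 4524.89; 2^12 = 4096, 2^13 = 8192.
Minimum N = 13.

13 bits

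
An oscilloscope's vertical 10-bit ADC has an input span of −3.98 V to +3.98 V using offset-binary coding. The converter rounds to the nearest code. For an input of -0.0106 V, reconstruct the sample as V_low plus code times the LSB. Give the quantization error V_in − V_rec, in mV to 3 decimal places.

-2.827 mV

Step size: 7.96 V ÷ 2^10 = 7.773 mV.
(V_in − V_low)/LSB = (-0.0106 − (−3.98))/0.00777344 = 510.6364 → code 511 (round).
V_rec = (−3.98) + 511·0.00777344 = -0.0077734375 V.
Difference: -0.00282656 V → -2.827 mV.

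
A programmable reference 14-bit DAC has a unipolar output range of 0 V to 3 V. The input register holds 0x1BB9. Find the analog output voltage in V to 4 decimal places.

LSB = 3 V / 2^14 = 183.11 µV.
Code 0x1BB9 = 7097 decimal.
V_out = 0 + 7097 × 0.000183105 V = 1.2995 V.

1.2995 V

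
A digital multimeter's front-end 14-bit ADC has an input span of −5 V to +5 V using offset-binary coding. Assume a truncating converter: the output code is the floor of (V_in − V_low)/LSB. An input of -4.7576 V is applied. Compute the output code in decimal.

With 16384 levels over 10 V, one step is 0.610 mV.
Input sits at 397.148 steps above V_low.
⌊·⌋(397.148) = 397.

code 397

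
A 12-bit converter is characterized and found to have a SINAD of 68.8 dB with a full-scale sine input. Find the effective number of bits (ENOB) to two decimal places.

ENOB = (SINAD − 1.76) / 6.02 = (68.8 − 1.76)/6.02 = 11.136.

11.14 bits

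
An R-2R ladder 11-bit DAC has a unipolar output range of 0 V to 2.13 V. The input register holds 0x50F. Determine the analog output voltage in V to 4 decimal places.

LSB = 2.13 V / 2^11 = 1.040 mV.
Code 0x50F = 1295 decimal.
V_out = 0 + 1295 × 0.00104004 V = 1.34685 V.

1.3469 V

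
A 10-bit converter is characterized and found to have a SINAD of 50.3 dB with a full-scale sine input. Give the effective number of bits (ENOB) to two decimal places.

8.06 bits

ENOB = (SINAD − 1.76) / 6.02 = (50.3 − 1.76)/6.02 = 8.063.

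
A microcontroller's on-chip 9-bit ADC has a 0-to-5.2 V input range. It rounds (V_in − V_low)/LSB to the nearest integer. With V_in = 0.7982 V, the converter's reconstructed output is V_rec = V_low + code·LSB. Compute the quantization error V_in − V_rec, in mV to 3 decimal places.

One LSB is 5.2 V / 512 = 10.156 mV.
(V_in − V_low)/LSB = (0.7982 − 0)/0.0101563 = 78.5920 → code 79 (round).
V_rec = 0 + 79·0.0101563 = 0.80234375 V.
Error = 0.7982 − 0.80234375 = -0.00414375 V = -4.144 mV.

-4.144 mV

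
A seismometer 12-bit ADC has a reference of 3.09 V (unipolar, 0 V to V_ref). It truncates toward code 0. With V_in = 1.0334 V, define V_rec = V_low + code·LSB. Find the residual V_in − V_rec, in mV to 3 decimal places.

0.634 mV

One LSB is 3.09 V / 4096 = 0.754 mV.
(V_in − V_low)/LSB = (1.0334 − 0)/0.000754395 = 1369.8403 → code 1369 (floor).
Code 1369 maps back to 0 + 1369×0.000754395 V = 1.0327661 V.
Difference: 0.000633887 V → 0.634 mV.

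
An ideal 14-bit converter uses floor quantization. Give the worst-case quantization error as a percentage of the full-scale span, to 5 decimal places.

Truncating → worst-case error = 1 LSB = V_FS/2^14, so 100/16384 = 0.00610352 % of full scale.

0.00610 %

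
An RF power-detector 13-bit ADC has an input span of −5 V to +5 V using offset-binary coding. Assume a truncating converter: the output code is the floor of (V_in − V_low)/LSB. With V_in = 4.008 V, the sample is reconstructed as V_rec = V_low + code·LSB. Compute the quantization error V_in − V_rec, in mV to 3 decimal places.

Step size: 10 V ÷ 2^13 = 1.221 mV.
(4.008 − (−5))/0.0012207 = 7379.3536; ⌊·⌋ gives code 7379.
Code 7379 maps back to (−5) + 7379×0.0012207 V = 4.0075684 V.
V_in − V_rec = 0.000431641 V = 0.432 mV.

0.432 mV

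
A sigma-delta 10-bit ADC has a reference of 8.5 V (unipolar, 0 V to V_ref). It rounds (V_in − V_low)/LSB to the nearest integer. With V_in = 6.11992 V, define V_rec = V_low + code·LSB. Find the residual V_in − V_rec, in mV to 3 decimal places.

One LSB is 8.5 V / 1024 = 8.301 mV.
(V_in − V_low)/LSB = (6.11992 − 0)/0.00830078 = 737.2704 → code 737 (round).
Reconstructed: 6.1176758 V.
Error = 6.11992 − 6.1176758 = 0.00224422 V = 2.244 mV.

2.244 mV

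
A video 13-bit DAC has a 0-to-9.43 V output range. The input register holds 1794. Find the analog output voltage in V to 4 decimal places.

2.0651 V

LSB = 9.43 V / 2^13 = 1.151 mV.
V_out = 0 + 1794 × 0.00115112 V = 2.06511 V.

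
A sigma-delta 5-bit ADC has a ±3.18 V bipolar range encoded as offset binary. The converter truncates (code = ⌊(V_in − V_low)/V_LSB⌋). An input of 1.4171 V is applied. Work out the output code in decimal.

LSB = 6.36 V / 32 = 198.750 mV.
(1.4171 − (−3.18)) / 0.19875 = 23.130 LSBs.
So the output code is 23.

code 23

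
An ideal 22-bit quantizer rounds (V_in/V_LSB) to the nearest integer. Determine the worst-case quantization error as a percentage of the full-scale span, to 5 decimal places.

0.00001 %

Rounding → worst-case error = ½ LSB = V_FS/2^23, so 100/8388608 = 1.19209e-05 % of full scale.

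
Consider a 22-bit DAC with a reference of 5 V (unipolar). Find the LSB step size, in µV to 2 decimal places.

Full-scale span = 5 V.
LSB = 5 / 2^22 = 5 / 4194304 = 1.19209e-06 V = 1.19 µV.

1.19 µV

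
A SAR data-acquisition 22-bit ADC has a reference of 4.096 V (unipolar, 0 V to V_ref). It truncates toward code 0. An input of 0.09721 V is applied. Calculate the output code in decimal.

code 99543

Full-scale span = 4.096 V; LSB = 4.096/2^22 = 0.98 µV.
Input sits at 99543.040 steps above V_low.
Floor → code 99543.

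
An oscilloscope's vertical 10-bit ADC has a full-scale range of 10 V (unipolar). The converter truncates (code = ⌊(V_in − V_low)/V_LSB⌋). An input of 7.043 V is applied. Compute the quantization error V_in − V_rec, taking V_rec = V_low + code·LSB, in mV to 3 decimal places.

1.984 mV

One LSB is 10 V / 1024 = 9.766 mV.
(7.043 − 0)/0.00976562 = 721.2032; ⌊·⌋ gives code 721.
V_rec = 0 + 721·0.00976562 = 7.0410156 V.
V_in − V_rec = 0.00198438 V = 1.984 mV.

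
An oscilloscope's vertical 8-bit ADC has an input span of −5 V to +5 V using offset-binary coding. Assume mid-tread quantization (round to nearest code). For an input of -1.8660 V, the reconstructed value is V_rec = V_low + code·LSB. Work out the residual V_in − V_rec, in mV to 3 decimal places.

9.000 mV

One LSB is 10 V / 256 = 39.062 mV.
(V_in − V_low)/LSB = (-1.8660 − (−5))/0.0390625 = 80.2304 → code 80 (round).
Code 80 maps back to (−5) + 80×0.0390625 V = -1.875 V.
Error = -1.8660 − (−1.875) = 0.009 V = 9.000 mV.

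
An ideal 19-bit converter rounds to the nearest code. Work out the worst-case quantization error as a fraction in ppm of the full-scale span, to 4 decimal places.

0.9537 ppm

Rounding → worst-case error = ½ LSB = V_FS/2^20, so 1e+06/1048576 = 0.953674 ppm of full scale.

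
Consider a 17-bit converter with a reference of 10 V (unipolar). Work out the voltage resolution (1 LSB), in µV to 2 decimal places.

Full-scale span = 10 V.
LSB = 10 / 2^17 = 10 / 131072 = 7.62939e-05 V = 76.29 µV.

76.29 µV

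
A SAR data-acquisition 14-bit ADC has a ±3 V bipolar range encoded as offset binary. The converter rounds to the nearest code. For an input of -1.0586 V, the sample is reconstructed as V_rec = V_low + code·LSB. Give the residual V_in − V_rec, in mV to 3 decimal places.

Step size: 6 V ÷ 2^14 = 366.21 µV.
(V_in − V_low)/LSB = (-1.0586 − (−3))/0.000366211 = 5301.3163 → code 5301 (round).
Code 5301 maps back to (−3) + 5301×0.000366211 V = -1.0587158 V.
Difference: 0.00011582 V → 0.116 mV.

0.116 mV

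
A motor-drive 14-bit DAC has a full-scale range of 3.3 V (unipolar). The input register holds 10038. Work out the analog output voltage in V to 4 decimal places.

LSB = 3.3 V / 2^14 = 201.42 µV.
V_out = 0 + 10038 × 0.000201416 V = 2.02181 V.

2.0218 V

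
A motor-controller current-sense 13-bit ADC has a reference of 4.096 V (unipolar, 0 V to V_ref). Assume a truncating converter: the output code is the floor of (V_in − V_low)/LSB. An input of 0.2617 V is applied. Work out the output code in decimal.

code 523

LSB = 4.096 V / 8192 = 0.500 mV.
Input sits at 523.400 steps above V_low.
Floor → code 523.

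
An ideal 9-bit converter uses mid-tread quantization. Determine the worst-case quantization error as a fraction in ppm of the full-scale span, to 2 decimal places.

Rounding → worst-case error = ½ LSB = V_FS/2^10, so 1e+06/1024 = 976.562 ppm of full scale.

976.56 ppm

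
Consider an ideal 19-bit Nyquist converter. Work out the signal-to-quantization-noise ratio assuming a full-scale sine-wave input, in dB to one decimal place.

SNR ≈ 6.02·N + 1.76 dB = 6.02·19 + 1.76 = 116.14 dB.

116.1 dB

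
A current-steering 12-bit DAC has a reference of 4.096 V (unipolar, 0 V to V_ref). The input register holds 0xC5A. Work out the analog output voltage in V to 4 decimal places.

LSB = 4.096 V / 2^12 = 1.000 mV.
Code 0xC5A = 3162 decimal.
V_out = 0 + 3162 × 0.001 V = 3.162 V.

3.1620 V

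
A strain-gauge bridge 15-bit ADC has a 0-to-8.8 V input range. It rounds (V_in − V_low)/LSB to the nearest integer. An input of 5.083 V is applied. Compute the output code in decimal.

code 18927

Full-scale span = 8.8 V; LSB = 8.8/2^15 = 268.55 µV.
(V_in − V_low)/LSB = (5.083 − 0) / 0.000268555 = 18927.244.
So the output code is 18927.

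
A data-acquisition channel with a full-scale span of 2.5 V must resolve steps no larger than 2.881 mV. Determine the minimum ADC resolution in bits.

Number of steps required ≥ 2.5 V / 2.881 mV = 867.75.
Need 2^N ≥ 867.75; 2^9 = 512, 2^10 = 1024.
Minimum N = 10.

10 bits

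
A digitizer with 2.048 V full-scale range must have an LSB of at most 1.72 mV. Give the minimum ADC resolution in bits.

Number of steps required ≥ 2.048 V / 1.72 mV = 1190.70.
Need 2^N ≥ 1190.70; 2^10 = 1024, 2^11 = 2048.
Minimum N = 11.

11 bits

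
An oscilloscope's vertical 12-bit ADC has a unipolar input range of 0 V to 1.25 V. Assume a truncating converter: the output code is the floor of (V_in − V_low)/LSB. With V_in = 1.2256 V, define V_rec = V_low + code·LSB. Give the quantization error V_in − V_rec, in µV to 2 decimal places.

14.06 µV

One LSB is 1.25 V / 4096 = 305.18 µV.
Scaled input = 4016.0461 LSBs, so code = 4016.
Reconstructed: 1.2255859 V.
Error = 1.2256 − 1.2255859 = 1.40625e-05 V = 14.06 µV.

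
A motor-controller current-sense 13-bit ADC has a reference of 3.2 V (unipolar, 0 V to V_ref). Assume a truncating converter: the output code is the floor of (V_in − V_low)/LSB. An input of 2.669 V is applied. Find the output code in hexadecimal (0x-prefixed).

Full-scale span = 3.2 V; LSB = 3.2/2^13 = 390.62 µV.
(2.669 − 0) / 0.000390625 = 6832.640 LSBs.
⌊·⌋(6832.640) = 6832.
In hexadecimal (0x-prefixed): 0x1AB0.

code 0x1AB0 (decimal 6832)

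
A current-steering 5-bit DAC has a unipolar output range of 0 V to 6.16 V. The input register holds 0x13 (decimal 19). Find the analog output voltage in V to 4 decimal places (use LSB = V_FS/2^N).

LSB = 6.16 V / 2^5 = 192.500 mV.
Code 0x13 = 19 decimal.
V_out = 0 + 19 × 0.1925 V = 3.6575 V.

3.6575 V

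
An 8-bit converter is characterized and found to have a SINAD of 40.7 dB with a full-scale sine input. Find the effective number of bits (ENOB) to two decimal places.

ENOB = (SINAD − 1.76) / 6.02 = (40.7 − 1.76)/6.02 = 6.468.

6.47 bits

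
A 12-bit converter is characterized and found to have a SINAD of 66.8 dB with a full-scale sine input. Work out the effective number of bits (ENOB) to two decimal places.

ENOB = (SINAD − 1.76) / 6.02 = (66.8 − 1.76)/6.02 = 10.804.

10.80 bits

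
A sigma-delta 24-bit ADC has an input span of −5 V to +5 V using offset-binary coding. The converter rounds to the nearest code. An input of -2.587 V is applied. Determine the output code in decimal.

code 4048342

Full-scale span = 10 V; LSB = 10/2^24 = 0.60 µV.
(V_in − V_low)/LSB = (-2.587 − (−5)) / 5.96046e-07 = 4048342.221.
round(4048342.221) = 4048342.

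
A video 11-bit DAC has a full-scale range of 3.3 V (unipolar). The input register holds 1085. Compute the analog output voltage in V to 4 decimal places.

1.7483 V

LSB = 3.3 V / 2^11 = 1.611 mV.
V_out = 0 + 1085 × 0.00161133 V = 1.74829 V.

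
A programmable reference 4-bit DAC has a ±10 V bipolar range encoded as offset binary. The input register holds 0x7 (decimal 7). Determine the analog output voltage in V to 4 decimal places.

-1.2500 V

LSB = 20 V / 2^4 = 1.2500 V.
Code 0x7 = 7 decimal.
V_out = (−10) + 7 × 1.25 V = -1.25 V.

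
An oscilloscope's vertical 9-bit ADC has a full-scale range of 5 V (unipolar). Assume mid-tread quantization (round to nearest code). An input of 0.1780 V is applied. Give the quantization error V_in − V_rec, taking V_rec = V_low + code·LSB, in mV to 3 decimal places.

Step size: 5 V ÷ 2^9 = 9.766 mV.
Scaled input = 18.2272 LSBs, so code = 18.
Code 18 maps back to 0 + 18×0.00976562 V = 0.17578125 V.
Error = 0.1780 − 0.17578125 = 0.00221875 V = 2.219 mV.

2.219 mV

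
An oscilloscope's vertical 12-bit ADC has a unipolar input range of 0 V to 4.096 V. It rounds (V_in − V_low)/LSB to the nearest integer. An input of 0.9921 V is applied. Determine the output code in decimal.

code 992

LSB = 4.096 V / 4096 = 1.000 mV.
(V_in − V_low)/LSB = (0.9921 − 0) / 0.001 = 992.100.
So the output code is 992.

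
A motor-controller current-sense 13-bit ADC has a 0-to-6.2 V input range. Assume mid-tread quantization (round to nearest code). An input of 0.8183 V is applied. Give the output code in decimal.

Full-scale span = 6.2 V; LSB = 6.2/2^13 = 0.757 mV.
(V_in − V_low)/LSB = (0.8183 − 0) / 0.000756836 = 1081.212.
round(1081.212) = 1081.

code 1081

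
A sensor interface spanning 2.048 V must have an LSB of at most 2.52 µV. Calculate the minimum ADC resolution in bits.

Number of steps required ≥ 2.048 V / 2.52 µV = 812698.41.
Need 2^N ≥ 812698.41; 2^19 = 524288, 2^20 = 1048576.
Minimum N = 20.

20 bits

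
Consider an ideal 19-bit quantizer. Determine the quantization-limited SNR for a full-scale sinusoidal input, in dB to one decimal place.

116.1 dB

SNR ≈ 6.02·N + 1.76 dB = 6.02·19 + 1.76 = 116.14 dB.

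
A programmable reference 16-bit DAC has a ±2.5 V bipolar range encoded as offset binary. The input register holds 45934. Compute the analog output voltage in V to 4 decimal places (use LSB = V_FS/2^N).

LSB = 5 V / 2^16 = 76.29 µV.
V_out = (−2.5) + 45934 × 7.62939e-05 V = 1.00449 V.

1.0045 V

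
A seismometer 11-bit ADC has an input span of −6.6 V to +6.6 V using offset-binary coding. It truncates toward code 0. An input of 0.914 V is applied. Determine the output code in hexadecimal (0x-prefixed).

Full-scale span = 13.2 V; LSB = 13.2/2^11 = 6.445 mV.
(0.914 − (−6.6)) / 0.00644531 = 1165.808 LSBs.
So the output code is 1165.
In hexadecimal (0x-prefixed): 0x48D.

code 0x48D (decimal 1165)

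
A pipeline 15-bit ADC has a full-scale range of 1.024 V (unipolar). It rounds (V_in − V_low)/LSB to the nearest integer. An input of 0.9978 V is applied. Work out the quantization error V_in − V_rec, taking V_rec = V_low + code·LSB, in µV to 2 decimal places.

Step size: 1.024 V ÷ 2^15 = 31.25 µV.
Scaled input = 31929.6000 LSBs, so code = 31930.
Reconstructed: 0.9978125 V.
Difference: -1.25e-05 V → -12.50 µV.

-12.50 µV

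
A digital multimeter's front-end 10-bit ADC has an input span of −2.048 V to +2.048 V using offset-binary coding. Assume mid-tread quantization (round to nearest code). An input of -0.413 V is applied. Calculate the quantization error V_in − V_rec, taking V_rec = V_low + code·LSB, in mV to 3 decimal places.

-1.000 mV

LSB = 4.096/2^10 = 4.000 mV.
(-0.413 − (−2.048))/0.004 = 408.7500; round gives code 409.
Code 409 maps back to (−2.048) + 409×0.004 V = -0.412 V.
V_in − V_rec = -0.001 V = -1.000 mV.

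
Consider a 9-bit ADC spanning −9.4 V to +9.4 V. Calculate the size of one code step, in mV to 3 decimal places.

Full-scale span = 18.8 V.
LSB = 18.8 / 2^9 = 18.8 / 512 = 0.0367188 V = 36.719 mV.

36.719 mV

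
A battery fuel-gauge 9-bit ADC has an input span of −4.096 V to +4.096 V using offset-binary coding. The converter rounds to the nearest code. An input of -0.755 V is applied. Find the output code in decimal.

code 209

Full-scale span = 8.192 V; LSB = 8.192/2^9 = 16.000 mV.
(V_in − V_low)/LSB = (-0.755 − (−4.096)) / 0.016 = 208.812.
round(208.812) = 209.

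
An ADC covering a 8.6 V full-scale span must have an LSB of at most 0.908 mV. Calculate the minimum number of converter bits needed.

Number of steps required ≥ 8.6 V / 0.908 mV = 9471.37.
Need 2^N ≥ 9471.37; 2^13 = 8192, 2^14 = 16384.
Minimum N = 14.

14 bits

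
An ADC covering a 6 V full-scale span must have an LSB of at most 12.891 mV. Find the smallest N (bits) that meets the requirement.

Number of steps required ≥ 6 V / 12.891 mV = 465.44.
Need 2^N ≥ 465.44; 2^8 = 256, 2^9 = 512.
Minimum N = 9.

9 bits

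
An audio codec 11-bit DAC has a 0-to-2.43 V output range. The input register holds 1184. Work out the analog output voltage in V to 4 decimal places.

LSB = 2.43 V / 2^11 = 1.187 mV.
V_out = 0 + 1184 × 0.00118652 V = 1.40484 V.

1.4048 V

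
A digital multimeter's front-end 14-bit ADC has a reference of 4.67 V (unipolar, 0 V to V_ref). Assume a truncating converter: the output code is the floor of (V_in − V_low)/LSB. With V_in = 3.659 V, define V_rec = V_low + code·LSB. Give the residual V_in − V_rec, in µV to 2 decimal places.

16.24 µV

Step size: 4.67 V ÷ 2^14 = 285.03 µV.
(3.659 − 0)/0.000285034 = 12837.0570; ⌊·⌋ gives code 12837.
Code 12837 maps back to 0 + 12837×0.000285034 V = 3.6589838 V.
Difference: 1.62354e-05 V → 16.24 µV.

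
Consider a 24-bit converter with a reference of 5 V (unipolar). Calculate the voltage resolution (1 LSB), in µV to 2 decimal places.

Full-scale span = 5 V.
LSB = 5 / 2^24 = 5 / 16777216 = 2.98023e-07 V = 0.30 µV.

0.30 µV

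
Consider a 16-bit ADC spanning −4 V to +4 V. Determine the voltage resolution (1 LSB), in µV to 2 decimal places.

Full-scale span = 8 V.
LSB = 8 / 2^16 = 8 / 65536 = 0.00012207 V = 122.07 µV.

122.07 µV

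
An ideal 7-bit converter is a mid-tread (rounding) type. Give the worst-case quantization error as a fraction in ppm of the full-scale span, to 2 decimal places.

Rounding → worst-case error = ½ LSB = V_FS/2^8, so 1e+06/256 = 3906.25 ppm of full scale.

3906.25 ppm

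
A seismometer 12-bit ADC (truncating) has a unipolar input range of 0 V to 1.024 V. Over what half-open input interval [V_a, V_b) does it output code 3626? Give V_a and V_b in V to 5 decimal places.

LSB = 1.024/2^12 = 250.00 µV.
V_a = V_low + 3626·LSB = 0.9065 V; V_b = V_low + 3627·LSB = 0.90675 V.

[0.90650 V, 0.90675 V)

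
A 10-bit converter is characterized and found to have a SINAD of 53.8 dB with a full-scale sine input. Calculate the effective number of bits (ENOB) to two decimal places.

8.64 bits

ENOB = (SINAD − 1.76) / 6.02 = (53.8 − 1.76)/6.02 = 8.645.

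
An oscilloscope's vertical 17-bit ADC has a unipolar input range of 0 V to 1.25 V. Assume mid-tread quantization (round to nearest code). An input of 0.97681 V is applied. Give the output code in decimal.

code 102426

With 131072 levels over 1.25 V, one step is 9.54 µV.
(V_in − V_low)/LSB = (0.97681 − 0) / 9.53674e-06 = 102425.952.
So the output code is 102426.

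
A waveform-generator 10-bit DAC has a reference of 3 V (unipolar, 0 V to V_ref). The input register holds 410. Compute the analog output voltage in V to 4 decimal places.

LSB = 3 V / 2^10 = 2.930 mV.
V_out = 0 + 410 × 0.00292969 V = 1.20117 V.

1.2012 V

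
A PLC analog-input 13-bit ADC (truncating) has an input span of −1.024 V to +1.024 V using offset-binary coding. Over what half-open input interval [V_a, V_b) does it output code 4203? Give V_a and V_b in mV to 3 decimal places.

LSB = 2.048/2^13 = 250.00 µV.
V_a = V_low + 4203·LSB = 0.02675 V; V_b = V_low + 4204·LSB = 0.027 V.

[26.750 mV, 27.000 mV)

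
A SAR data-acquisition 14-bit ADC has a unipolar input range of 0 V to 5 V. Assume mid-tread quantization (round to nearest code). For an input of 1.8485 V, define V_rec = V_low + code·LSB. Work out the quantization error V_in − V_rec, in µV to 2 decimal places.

50.29 µV

One LSB is 5 V / 16384 = 305.18 µV.
(V_in − V_low)/LSB = (1.8485 − 0)/0.000305176 = 6057.1648 → code 6057 (round).
Code 6057 maps back to 0 + 6057×0.000305176 V = 1.8484497 V.
Error = 1.8485 − 1.8484497 = 5.0293e-05 V = 50.29 µV.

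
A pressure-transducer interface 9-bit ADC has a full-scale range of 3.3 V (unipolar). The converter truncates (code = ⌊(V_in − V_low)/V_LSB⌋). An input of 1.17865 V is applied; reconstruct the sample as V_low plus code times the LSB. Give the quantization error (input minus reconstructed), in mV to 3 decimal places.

5.603 mV

Step size: 3.3 V ÷ 2^9 = 6.445 mV.
Scaled input = 182.8693 LSBs, so code = 182.
Reconstructed: 1.1730469 V.
V_in − V_rec = 0.00560312 V = 5.603 mV.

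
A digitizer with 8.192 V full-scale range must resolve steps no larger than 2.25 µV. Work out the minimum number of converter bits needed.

Number of steps required ≥ 8.192 V / 2.25 µV = 3640888.89.
Need 2^N ≥ 3640888.89; 2^21 = 2097152, 2^22 = 4194304.
Minimum N = 22.

22 bits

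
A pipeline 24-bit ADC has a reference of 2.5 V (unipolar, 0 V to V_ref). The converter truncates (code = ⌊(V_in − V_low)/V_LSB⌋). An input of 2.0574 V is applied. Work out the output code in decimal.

code 13806977

Full-scale span = 2.5 V; LSB = 2.5/2^24 = 0.15 µV.
(2.0574 − 0) / 1.49012e-07 = 13806977.679 LSBs.
So the output code is 13806977.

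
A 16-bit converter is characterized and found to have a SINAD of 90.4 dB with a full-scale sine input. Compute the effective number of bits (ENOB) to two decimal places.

ENOB = (SINAD − 1.76) / 6.02 = (90.4 − 1.76)/6.02 = 14.724.

14.72 bits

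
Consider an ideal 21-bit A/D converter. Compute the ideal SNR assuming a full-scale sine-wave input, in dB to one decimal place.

SNR ≈ 6.02·N + 1.76 dB = 6.02·21 + 1.76 = 128.18 dB.

128.2 dB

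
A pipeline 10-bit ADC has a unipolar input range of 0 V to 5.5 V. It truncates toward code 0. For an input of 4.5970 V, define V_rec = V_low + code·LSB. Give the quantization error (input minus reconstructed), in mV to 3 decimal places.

4.715 mV

LSB = 5.5/2^10 = 5.371 mV.
(4.5970 − 0)/0.00537109 = 855.8778; ⌊·⌋ gives code 855.
V_rec = 0 + 855·0.00537109 = 4.5922852 V.
Error = 4.5970 − 4.5922852 = 0.00471484 V = 4.715 mV.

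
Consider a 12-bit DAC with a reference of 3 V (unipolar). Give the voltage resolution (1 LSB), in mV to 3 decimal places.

Full-scale span = 3 V.
LSB = 3 / 2^12 = 3 / 4096 = 0.000732422 V = 0.732 mV.

0.732 mV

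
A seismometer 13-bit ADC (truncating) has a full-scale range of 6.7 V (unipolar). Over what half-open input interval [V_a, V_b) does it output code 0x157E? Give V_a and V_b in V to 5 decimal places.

LSB = 6.7/2^13 = 0.818 mV.
Code 0x157E = 5502 decimal.
V_a = V_low + 5502·LSB = 4.49993 V; V_b = V_low + 5503·LSB = 4.50074 V.

[4.49993 V, 4.50074 V)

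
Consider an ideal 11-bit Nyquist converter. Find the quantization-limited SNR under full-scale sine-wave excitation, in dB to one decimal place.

68.0 dB

SNR ≈ 6.02·N + 1.76 dB = 6.02·11 + 1.76 = 67.98 dB.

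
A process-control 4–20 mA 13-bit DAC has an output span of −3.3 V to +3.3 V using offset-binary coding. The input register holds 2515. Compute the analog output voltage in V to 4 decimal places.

LSB = 6.6 V / 2^13 = 0.806 mV.
V_out = (−3.3) + 2515 × 0.000805664 V = -1.27375 V.

-1.2738 V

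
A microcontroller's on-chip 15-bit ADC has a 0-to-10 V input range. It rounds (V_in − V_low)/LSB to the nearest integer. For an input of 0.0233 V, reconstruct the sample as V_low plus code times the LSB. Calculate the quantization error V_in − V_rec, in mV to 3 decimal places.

0.107 mV

Step size: 10 V ÷ 2^15 = 305.18 µV.
(V_in − V_low)/LSB = (0.0233 − 0)/0.000305176 = 76.3494 → code 76 (round).
Code 76 maps back to 0 + 76×0.000305176 V = 0.023193359 V.
V_in − V_rec = 0.000106641 V = 0.107 mV.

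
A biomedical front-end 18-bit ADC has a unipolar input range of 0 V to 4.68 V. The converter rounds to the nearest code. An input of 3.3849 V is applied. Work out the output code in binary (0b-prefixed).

Full-scale span = 4.68 V; LSB = 4.68/2^18 = 17.85 µV.
Input sits at 189600.689 steps above V_low.
So the output code is 189601.
In binary (0b-prefixed): 0b101110010010100001.

code 0b101110010010100001 (decimal 189601)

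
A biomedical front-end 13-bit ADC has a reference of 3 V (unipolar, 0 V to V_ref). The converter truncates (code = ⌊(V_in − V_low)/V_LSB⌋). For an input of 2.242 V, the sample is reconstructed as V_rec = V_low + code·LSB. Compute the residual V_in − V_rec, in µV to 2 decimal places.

56.64 µV

Step size: 3 V ÷ 2^13 = 366.21 µV.
Scaled input = 6122.1547 LSBs, so code = 6122.
Reconstructed: 2.2419434 V.
V_in − V_rec = 5.66406e-05 V = 56.64 µV.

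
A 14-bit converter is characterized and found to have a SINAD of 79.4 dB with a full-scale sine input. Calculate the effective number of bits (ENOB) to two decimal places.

12.90 bits

ENOB = (SINAD − 1.76) / 6.02 = (79.4 − 1.76)/6.02 = 12.897.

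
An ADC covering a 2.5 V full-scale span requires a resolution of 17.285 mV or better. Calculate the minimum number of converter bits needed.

8 bits

Number of steps required ≥ 2.5 V / 17.285 mV = 144.63.
Need 2^N ≥ 144.63; 2^7 = 128, 2^8 = 256.
Minimum N = 8.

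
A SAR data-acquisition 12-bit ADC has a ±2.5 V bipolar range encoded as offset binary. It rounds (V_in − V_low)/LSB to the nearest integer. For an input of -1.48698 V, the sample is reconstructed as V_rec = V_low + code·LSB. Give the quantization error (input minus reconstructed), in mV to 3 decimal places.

LSB = 5/2^12 = 1.221 mV.
(V_in − V_low)/LSB = (-1.48698 − (−2.5))/0.0012207 = 829.8660 → code 830 (round).
Code 830 maps back to (−2.5) + 830×0.0012207 V = -1.4868164 V.
V_in − V_rec = -0.000163594 V = -0.164 mV.

-0.164 mV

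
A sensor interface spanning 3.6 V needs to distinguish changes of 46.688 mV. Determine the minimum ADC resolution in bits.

7 bits

Number of steps required ≥ 3.6 V / 46.688 mV = 77.11.
Need 2^N ≥ 77.11; 2^6 = 64, 2^7 = 128.
Minimum N = 7.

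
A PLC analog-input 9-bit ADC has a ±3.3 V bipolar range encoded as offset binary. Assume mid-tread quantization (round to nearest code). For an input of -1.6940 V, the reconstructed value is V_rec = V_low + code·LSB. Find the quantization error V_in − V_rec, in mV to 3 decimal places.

One LSB is 6.6 V / 512 = 12.891 mV.
(V_in − V_low)/LSB = (-1.6940 − (−3.3))/0.0128906 = 124.5867 → code 125 (round).
Code 125 maps back to (−3.3) + 125×0.0128906 V = -1.6886719 V.
Difference: -0.00532813 V → -5.328 mV.

-5.328 mV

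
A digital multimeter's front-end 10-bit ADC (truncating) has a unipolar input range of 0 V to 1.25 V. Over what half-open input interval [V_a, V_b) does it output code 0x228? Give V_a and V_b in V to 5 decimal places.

[0.67383 V, 0.67505 V)

LSB = 1.25/2^10 = 1.221 mV.
Code 0x228 = 552 decimal.
V_a = V_low + 552·LSB = 0.673828 V; V_b = V_low + 553·LSB = 0.675049 V.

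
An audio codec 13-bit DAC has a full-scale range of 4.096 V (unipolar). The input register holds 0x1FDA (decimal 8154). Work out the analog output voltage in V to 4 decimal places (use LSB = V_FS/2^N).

4.0770 V

LSB = 4.096 V / 2^13 = 0.500 mV.
Code 0x1FDA = 8154 decimal.
V_out = 0 + 8154 × 0.0005 V = 4.077 V.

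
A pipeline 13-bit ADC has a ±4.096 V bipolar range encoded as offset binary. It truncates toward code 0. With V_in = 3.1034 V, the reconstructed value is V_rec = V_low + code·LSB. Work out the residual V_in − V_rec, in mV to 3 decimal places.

Step size: 8.192 V ÷ 2^13 = 1.000 mV.
(3.1034 − (−4.096))/0.001 = 7199.4000; ⌊·⌋ gives code 7199.
Code 7199 maps back to (−4.096) + 7199×0.001 V = 3.103 V.
Error = 3.1034 − 3.103 = 0.0004 V = 0.400 mV.

0.400 mV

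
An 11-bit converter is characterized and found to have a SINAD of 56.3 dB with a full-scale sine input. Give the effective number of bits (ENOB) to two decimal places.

ENOB = (SINAD − 1.76) / 6.02 = (56.3 − 1.76)/6.02 = 9.060.

9.06 bits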